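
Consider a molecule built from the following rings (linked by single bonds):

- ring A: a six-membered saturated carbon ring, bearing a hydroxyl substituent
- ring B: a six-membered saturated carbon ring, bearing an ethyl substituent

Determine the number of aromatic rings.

Ring A has only sp³ atoms, so it is not fully conjugated — not aromatic (cyclohexane).
Ring B has only sp³ atoms, so it is not fully conjugated — not aromatic (cyclohexane).
No ring is aromatic. Total: 0.

0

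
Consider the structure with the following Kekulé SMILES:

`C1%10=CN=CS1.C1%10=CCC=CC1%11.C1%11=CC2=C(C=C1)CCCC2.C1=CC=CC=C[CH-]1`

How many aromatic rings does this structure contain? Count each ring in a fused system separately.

The SMILES encodes a five-membered ring with a sulfur at position 1 and a nitrogen at position 3 (in a C=N bond), with two double bonds; a six-membered carbon ring with two isolated C=C double bonds and two sp³ carbons; a six-membered carbon ring with three alternating C=C double bonds, fused to a saturated six-membered carbon ring; a seven-membered all-carbon ring bearing a negative charge on one carbon, with three C=C double bonds.
The 5-membered ring with one sulfur and one =N– has a continuous p-orbital overlap around the ring; 2 ring double bonds (4 π electrons) plus a heteroatom lone pair (2) give 6 π electrons. 6 = 4(1)+2, so it is aromatic (thiazole).
The 6-membered ring has two sp³ carbons, so it is not fully conjugated — not aromatic (1,4-cyclohexadiene).
The second 6-membered ring is fully conjugated (every ring atom contributes a p orbital); 3 ring double bonds give 6 π electrons. 6 = 4(1)+2, so it is aromatic (benzene ring).
The third 6-membered ring has four sp³ carbons, so it is not fully conjugated — not aromatic (cyclohexane ring).
The 7-membered ring has only sp² ring atoms; a planar conformation would have a fully conjugated π system of 8 electrons. But 8 = 4(2), which is 4n not 4n+2, so it is not aromatic (cycloheptatrienyl anion).
2 of the 5 rings are aromatic. Total: 2.

2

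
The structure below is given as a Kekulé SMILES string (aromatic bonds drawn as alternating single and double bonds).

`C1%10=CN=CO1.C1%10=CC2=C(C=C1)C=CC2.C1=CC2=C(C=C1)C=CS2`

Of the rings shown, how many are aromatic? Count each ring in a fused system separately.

The SMILES encodes a five-membered ring with an oxygen at position 1 and a nitrogen at position 3 (in a C=N bond), with two double bonds; a six-membered carbon ring with three alternating C=C double bonds, fused to a five-membered carbon ring containing one C=C double bond and one sp³ carbon; a six-membered carbon ring with three alternating C=C double bonds, fused to a five-membered ring containing one sulfur and two C=C double bonds.
The 5-membered ring with one oxygen and one =N– has a continuous p-orbital overlap around the ring; 2 ring double bonds (4 π electrons) plus a heteroatom lone pair (2) give 6 π electrons. 6 = 4(1)+2, so it is aromatic (oxazole).
The 6-membered ring is fully conjugated (every ring atom contributes a p orbital); 3 ring double bonds give 6 π electrons. That satisfies 4n+2 with n=1, so it is aromatic (benzene ring).
The 5-membered ring has one sp³ carbon, so it is not fully conjugated — not aromatic (cyclopentene ring).
The fused 6/5-membered bicyclic (with one sulfur) is a single π system with 9 sp² atoms and 10 π electrons from ring double bonds plus a heteroatom lone pair. 10 = 4(2)+2, so the system is aromatic and both rings count as aromatic (benzothiophene).
4 of the 5 rings are aromatic. Total: 4.

4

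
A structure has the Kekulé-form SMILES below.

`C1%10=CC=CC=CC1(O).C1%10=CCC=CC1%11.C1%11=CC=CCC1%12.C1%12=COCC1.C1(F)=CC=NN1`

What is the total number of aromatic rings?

The SMILES encodes a seven-membered carbon ring with three C=C double bonds and one sp³ carbon; a six-membered carbon ring with two isolated C=C double bonds and two sp³ carbons; a six-membered carbon ring with two conjugated C=C double bonds and two sp³ carbons; a five-membered ring of four carbons and one oxygen, with one C=C double bond and two sp³ carbons; a five-membered ring with two adjacent nitrogens (one bearing H, one in a double bond) and two double bonds.
The 7-membered ring has one sp³ carbon, so it is not fully conjugated — not aromatic (cycloheptatriene).
The 6-membered ring has two sp³ carbons, so it is not fully conjugated — not aromatic (1,4-cyclohexadiene).
The second 6-membered ring has two sp³ carbons, so it is not fully conjugated — not aromatic (1,3-cyclohexadiene).
The 5-membered ring with one oxygen has two sp³ carbons, so it is not fully conjugated — not aromatic (2,3-dihydrofuran).
The 5-membered ring with two adjacent nitrogens (one N–H, one =N–) has a continuous p-orbital overlap around the ring; 2 ring double bonds (4 π electrons) plus a heteroatom lone pair (2) give 6 π electrons. Since 6 = 4n+2 (n=1), it is aromatic (pyrazole).
1 of the 5 rings is aromatic. Total: 1.

1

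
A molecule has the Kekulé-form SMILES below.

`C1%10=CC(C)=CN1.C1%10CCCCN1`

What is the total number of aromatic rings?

1

The SMILES encodes a five-membered ring of four carbons and one nitrogen bearing a hydrogen, with two C=C double bonds; a six-membered saturated ring of five carbons and one N–H nitrogen.
The 5-membered ring with one N–H is fully conjugated (every ring atom contributes a p orbital); 2 ring double bonds (4 π electrons) plus a heteroatom lone pair (2) give 6 π electrons. That satisfies 4n+2 with n=1, so it is aromatic (pyrrole).
The 6-membered ring with one N–H has only sp³ atoms, so it is not fully conjugated — not aromatic (piperidine).
1 of the 2 rings is aromatic. Total: 1.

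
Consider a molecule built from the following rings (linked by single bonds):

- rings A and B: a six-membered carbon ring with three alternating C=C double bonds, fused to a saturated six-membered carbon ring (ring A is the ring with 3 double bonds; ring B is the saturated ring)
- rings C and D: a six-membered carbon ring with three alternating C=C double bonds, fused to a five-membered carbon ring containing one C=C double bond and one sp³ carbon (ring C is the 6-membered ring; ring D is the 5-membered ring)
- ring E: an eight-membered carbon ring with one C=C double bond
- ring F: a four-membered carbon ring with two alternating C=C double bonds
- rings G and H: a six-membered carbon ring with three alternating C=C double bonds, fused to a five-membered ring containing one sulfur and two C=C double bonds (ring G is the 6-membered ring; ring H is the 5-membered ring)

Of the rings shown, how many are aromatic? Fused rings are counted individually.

Ring A is fully conjugated (every ring atom contributes a p orbital); 3 ring double bonds give 6 π electrons. Since 6 = 4n+2 (n=1), ring A is aromatic (benzene ring).
Ring B has four sp³ carbons, so it is not fully conjugated — not aromatic (cyclohexane ring).
Ring C is planar and fully conjugated; 3 ring double bonds give 6 π electrons. Since 6 = 4n+2 (n=1), ring C is aromatic (benzene ring).
Ring D has one sp³ carbon, so it is not fully conjugated — not aromatic (cyclopentene ring).
Ring E has six sp³ carbons, so it is not fully conjugated — not aromatic (cyclooctene).
Ring F has only sp² ring atoms; a planar conformation would have a fully conjugated π system of 4 electrons. But 4 = 4(1), which is 4n not 4n+2, so ring F is not aromatic (cyclobutadiene) — cyclobutadiene is antiaromatic and distorts to a rectangle.
Rings G and H form a fused bicyclic system (with one sulfur) with 9 sp² atoms and 10 π electrons from ring double bonds plus a heteroatom lone pair. 10 = 4(2)+2, so the system is aromatic and both rings count as aromatic (benzothiophene).
Aromatic: A, C, G, H. Total: 4.

4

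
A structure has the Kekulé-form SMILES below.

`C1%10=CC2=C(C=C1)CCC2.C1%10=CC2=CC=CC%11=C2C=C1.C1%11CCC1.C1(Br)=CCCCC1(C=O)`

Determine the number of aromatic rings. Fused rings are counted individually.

3

The SMILES encodes a six-membered carbon ring with three alternating C=C double bonds, fused to a saturated five-membered carbon ring; two fused six-membered carbon rings, each with three alternating C=C double bonds; a four-membered saturated carbon ring; a six-membered carbon ring with one C=C double bond.
The 6-membered ring is planar and fully conjugated; 3 ring double bonds give 6 π electrons. Since 6 = 4n+2 (n=1), it is aromatic (benzene ring).
The 5-membered ring has three sp³ carbons, so it is not fully conjugated — not aromatic (cyclopentane ring).
The fused 6/6-membered bicyclic is a single π system with 10 sp² atoms and 10 π electrons from ring double bonds. 10 = 4(2)+2, so the system is aromatic and both rings count as aromatic (naphthalene).
The 4-membered ring has only sp³ atoms, so it is not fully conjugated — not aromatic (cyclobutane).
The second 6-membered ring has four sp³ carbons, so it is not fully conjugated — not aromatic (cyclohexene).
3 of the 6 rings are aromatic. Total: 3.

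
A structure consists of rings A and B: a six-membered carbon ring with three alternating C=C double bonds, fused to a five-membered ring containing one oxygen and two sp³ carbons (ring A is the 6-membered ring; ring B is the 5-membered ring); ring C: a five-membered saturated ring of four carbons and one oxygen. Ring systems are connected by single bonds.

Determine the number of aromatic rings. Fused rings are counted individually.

Ring A is fully conjugated (every ring atom contributes a p orbital); 3 ring double bonds give 6 π electrons. Since 6 = 4n+2 (n=1), ring A is aromatic (benzene ring).
Ring B has two sp³ carbons, so it is not fully conjugated — not aromatic (oxolane ring).
Ring C has only sp³ atoms, so it is not fully conjugated — not aromatic (tetrahydrofuran).
Aromatic: A. Total: 1.

1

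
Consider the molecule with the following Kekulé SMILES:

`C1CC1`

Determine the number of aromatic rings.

The SMILES encodes a three-membered saturated carbon ring.
The 3-membered ring has only sp³ atoms, so it is not fully conjugated — not aromatic (cyclopropane).

0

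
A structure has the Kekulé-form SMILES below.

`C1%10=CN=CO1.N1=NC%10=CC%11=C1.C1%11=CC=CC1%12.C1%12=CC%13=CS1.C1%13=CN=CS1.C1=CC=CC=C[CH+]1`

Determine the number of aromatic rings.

The SMILES encodes a five-membered ring with an oxygen at position 1 and a nitrogen at position 3 (in a C=N bond), with two double bonds; a six-membered ring with two adjacent nitrogens and three alternating double bonds; a five-membered carbon ring with two conjugated C=C double bonds and one sp³ carbon; a five-membered ring of four carbons and one sulfur, with two C=C double bonds; a five-membered ring with a sulfur at position 1 and a nitrogen at position 3 (in a C=N bond), with two double bonds; a seven-membered all-carbon ring bearing a positive charge on one carbon, with three C=C double bonds.
The 5-membered ring with one oxygen and one =N– is planar and fully conjugated; 2 ring double bonds (4 π electrons) plus a heteroatom lone pair (2) give 6 π electrons. 6 = 4(1)+2, so it is aromatic (oxazole).
The 6-membered ring with two nitrogens (1,2) is planar and fully conjugated; 3 ring double bonds give 6 π electrons. Since 6 = 4n+2 (n=1), it is aromatic (pyridazine).
The 5-membered ring has one sp³ carbon, so it is not fully conjugated — not aromatic (cyclopentadiene).
The 5-membered ring with one sulfur has a continuous p-orbital overlap around the ring; 2 ring double bonds (4 π electrons) plus a heteroatom lone pair (2) give 6 π electrons. Since 6 = 4n+2 (n=1), it is aromatic (thiophene).
The 5-membered ring with one sulfur and one =N– is planar and fully conjugated; 2 ring double bonds (4 π electrons) plus a heteroatom lone pair (2) give 6 π electrons. Since 6 = 4n+2 (n=1), it is aromatic (thiazole).
The 7-membered ring has a continuous p-orbital overlap around the ring; 3 ring double bonds (6 π electrons) plus the carbocation's empty p orbital (0, but keeps the ring conjugated) give 6 π electrons. Since 6 = 4n+2 (n=1), it is aromatic (tropylium cation).
5 of the 6 rings are aromatic. Total: 5.

5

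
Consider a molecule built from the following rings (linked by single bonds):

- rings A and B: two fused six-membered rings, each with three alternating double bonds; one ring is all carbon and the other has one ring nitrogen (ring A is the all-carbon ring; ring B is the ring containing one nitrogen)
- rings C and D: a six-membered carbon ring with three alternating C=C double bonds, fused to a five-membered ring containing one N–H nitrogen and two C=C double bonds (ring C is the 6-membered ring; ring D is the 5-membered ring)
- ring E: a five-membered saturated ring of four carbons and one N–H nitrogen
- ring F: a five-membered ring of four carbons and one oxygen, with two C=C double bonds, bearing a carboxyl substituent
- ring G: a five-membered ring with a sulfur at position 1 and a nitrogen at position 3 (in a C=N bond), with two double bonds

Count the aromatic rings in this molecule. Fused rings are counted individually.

Rings A and B form a fused bicyclic system (with one nitrogen) with 10 sp² atoms and 10 π electrons from ring double bonds. 10 = 4(2)+2, so the system is aromatic and both rings count as aromatic (quinoline).
Rings C and D form a fused bicyclic system (with one N–H) with 9 sp² atoms and 10 π electrons from ring double bonds plus a heteroatom lone pair. 10 = 4(2)+2, so the system is aromatic and both rings count as aromatic (indole).
Ring E has only sp³ atoms, so it is not fully conjugated — not aromatic (pyrrolidine).
Ring F is fully conjugated (every ring atom contributes a p orbital); 2 ring double bonds (4 π electrons) plus a heteroatom lone pair (2) give 6 π electrons. That satisfies 4n+2 with n=1, so ring F is aromatic (furan).
Ring G is fully conjugated (every ring atom contributes a p orbital); 2 ring double bonds (4 π electrons) plus a heteroatom lone pair (2) give 6 π electrons. Since 6 = 4n+2 (n=1), ring G is aromatic (thiazole).
Aromatic: A, B, C, D, F, G. Total: 6.

6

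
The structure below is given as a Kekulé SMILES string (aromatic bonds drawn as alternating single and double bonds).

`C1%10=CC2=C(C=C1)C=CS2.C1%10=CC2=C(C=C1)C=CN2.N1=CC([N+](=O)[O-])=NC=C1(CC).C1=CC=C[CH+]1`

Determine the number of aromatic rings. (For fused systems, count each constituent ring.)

The SMILES encodes a six-membered carbon ring with three alternating C=C double bonds, fused to a five-membered ring containing one sulfur and two C=C double bonds; a six-membered carbon ring with three alternating C=C double bonds, fused to a five-membered ring containing one N–H nitrogen and two C=C double bonds; a six-membered ring with nitrogens at positions 1 and 4 and three alternating double bonds; a five-membered all-carbon ring bearing a positive charge on one carbon, with two C=C double bonds.
The fused 6/5-membered bicyclic (with one sulfur) is a single π system with 9 sp² atoms and 10 π electrons from ring double bonds plus a heteroatom lone pair. 10 = 4(2)+2, so the system is aromatic and both rings count as aromatic (benzothiophene).
The fused 6/5-membered bicyclic (with one N–H) is a single π system with 9 sp² atoms and 10 π electrons from ring double bonds plus a heteroatom lone pair. 10 = 4(2)+2, so the system is aromatic and both rings count as aromatic (indole).
The 6-membered ring with two nitrogens (1,4) is planar and fully conjugated; 3 ring double bonds give 6 π electrons. Since 6 = 4n+2 (n=1), it is aromatic (pyrazine).
The 5-membered ring has only sp² ring atoms; a planar conformation would have a fully conjugated π system of 4 electrons. But 4 = 4(1), which is 4n not 4n+2, so it is not aromatic (cyclopentadienyl cation).
5 of the 6 rings are aromatic. Total: 5.

5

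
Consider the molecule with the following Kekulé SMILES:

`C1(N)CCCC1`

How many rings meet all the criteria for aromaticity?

The SMILES encodes a five-membered saturated carbon ring.
The 5-membered ring has only sp³ atoms, so it is not fully conjugated — not aromatic (cyclopentane).

0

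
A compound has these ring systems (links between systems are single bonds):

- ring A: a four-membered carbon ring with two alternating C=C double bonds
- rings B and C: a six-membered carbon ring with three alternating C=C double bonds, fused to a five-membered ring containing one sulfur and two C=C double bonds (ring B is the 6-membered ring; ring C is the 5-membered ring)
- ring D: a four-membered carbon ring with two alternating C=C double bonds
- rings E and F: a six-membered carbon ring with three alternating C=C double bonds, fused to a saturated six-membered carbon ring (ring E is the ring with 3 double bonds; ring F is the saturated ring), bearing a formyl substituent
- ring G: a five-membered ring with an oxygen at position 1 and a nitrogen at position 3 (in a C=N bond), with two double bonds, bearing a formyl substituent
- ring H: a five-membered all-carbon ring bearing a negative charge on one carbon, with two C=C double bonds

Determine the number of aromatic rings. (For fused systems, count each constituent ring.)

Ring A has only sp² ring atoms; a planar conformation would have a fully conjugated π system of 4 electrons. But 4 = 4(1), which is 4n not 4n+2, so ring A is not aromatic (cyclobutadiene) — cyclobutadiene is antiaromatic and distorts to a rectangle.
Rings B and C form a fused bicyclic system (with one sulfur) with 9 sp² atoms and 10 π electrons from ring double bonds plus a heteroatom lone pair. 10 = 4(2)+2, so the system is aromatic and both rings count as aromatic (benzothiophene).
Ring D has only sp² ring atoms; a planar conformation would have a fully conjugated π system of 4 electrons. But 4 = 4(1), which is 4n not 4n+2, so ring D is not aromatic (cyclobutadiene) — cyclobutadiene is antiaromatic and distorts to a rectangle.
Ring E has a continuous p-orbital overlap around the ring; 3 ring double bonds give 6 π electrons. Since 6 = 4n+2 (n=1), ring E is aromatic (benzene ring).
Ring F has four sp³ carbons, so it is not fully conjugated — not aromatic (cyclohexane ring).
Ring G has a continuous p-orbital overlap around the ring; 2 ring double bonds (4 π electrons) plus a heteroatom lone pair (2) give 6 π electrons. Since 6 = 4n+2 (n=1), ring G is aromatic (oxazole).
Ring H is planar and fully conjugated; 2 ring double bonds (4 π electrons) plus the carbanion lone pair (2) give 6 π electrons. That satisfies 4n+2 with n=1, so ring H is aromatic (cyclopentadienyl anion).
Aromatic: B, C, E, G, H. Total: 5.

5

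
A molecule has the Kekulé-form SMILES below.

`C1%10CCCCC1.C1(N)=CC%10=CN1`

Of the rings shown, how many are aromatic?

1

The SMILES encodes a six-membered saturated carbon ring; a five-membered ring of four carbons and one nitrogen bearing a hydrogen, with two C=C double bonds.
The 6-membered ring has only sp³ atoms, so it is not fully conjugated — not aromatic (cyclohexane).
The 5-membered ring with one N–H is planar and fully conjugated; 2 ring double bonds (4 π electrons) plus a heteroatom lone pair (2) give 6 π electrons. That satisfies 4n+2 with n=1, so it is aromatic (pyrrole).
1 of the 2 rings is aromatic. Total: 1.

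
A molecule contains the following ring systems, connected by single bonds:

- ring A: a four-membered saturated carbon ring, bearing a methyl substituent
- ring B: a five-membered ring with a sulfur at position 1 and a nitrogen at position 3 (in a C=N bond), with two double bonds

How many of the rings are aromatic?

1

Ring A has only sp³ atoms, so it is not fully conjugated — not aromatic (cyclobutane).
Ring B is planar and fully conjugated; 2 ring double bonds (4 π electrons) plus a heteroatom lone pair (2) give 6 π electrons. 6 = 4(1)+2, so ring B is aromatic (thiazole).
Aromatic: B. Total: 1.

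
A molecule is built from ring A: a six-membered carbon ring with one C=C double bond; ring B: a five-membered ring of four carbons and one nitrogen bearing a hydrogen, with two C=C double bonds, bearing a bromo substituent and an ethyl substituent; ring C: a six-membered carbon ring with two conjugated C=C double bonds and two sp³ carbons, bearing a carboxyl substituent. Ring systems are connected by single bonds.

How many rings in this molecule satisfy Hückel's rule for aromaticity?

Ring A has four sp³ carbons, so it is not fully conjugated — not aromatic (cyclohexene).
Ring B is fully conjugated (every ring atom contributes a p orbital); 2 ring double bonds (4 π electrons) plus a heteroatom lone pair (2) give 6 π electrons. That satisfies 4n+2 with n=1, so ring B is aromatic (pyrrole).
Ring C has two sp³ carbons, so it is not fully conjugated — not aromatic (1,3-cyclohexadiene).
Aromatic: B. Total: 1.

1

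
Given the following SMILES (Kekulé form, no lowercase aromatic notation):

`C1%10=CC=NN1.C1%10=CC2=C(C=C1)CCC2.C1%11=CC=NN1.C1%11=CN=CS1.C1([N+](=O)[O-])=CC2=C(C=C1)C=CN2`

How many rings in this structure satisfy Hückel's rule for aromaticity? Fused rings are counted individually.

The SMILES encodes a five-membered ring with two adjacent nitrogens (one bearing H, one in a double bond) and two double bonds; a six-membered carbon ring with three alternating C=C double bonds, fused to a saturated five-membered carbon ring; a five-membered ring with two adjacent nitrogens (one bearing H, one in a double bond) and two double bonds; a five-membered ring with a sulfur at position 1 and a nitrogen at position 3 (in a C=N bond), with two double bonds; a six-membered carbon ring with three alternating C=C double bonds, fused to a five-membered ring containing one N–H nitrogen and two C=C double bonds.
The 5-membered ring with two adjacent nitrogens (one N–H, one =N–) is planar and fully conjugated; 2 ring double bonds (4 π electrons) plus a heteroatom lone pair (2) give 6 π electrons. Since 6 = 4n+2 (n=1), it is aromatic (pyrazole).
The 6-membered ring has a continuous p-orbital overlap around the ring; 3 ring double bonds give 6 π electrons. 6 = 4(1)+2, so it is aromatic (benzene ring).
The 5-membered ring has three sp³ carbons, so it is not fully conjugated — not aromatic (cyclopentane ring).
The second 5-membered ring with two adjacent nitrogens (one N–H, one =N–) has a continuous p-orbital overlap around the ring; 2 ring double bonds (4 π electrons) plus a heteroatom lone pair (2) give 6 π electrons. Since 6 = 4n+2 (n=1), it is aromatic (pyrazole).
The 5-membered ring with one sulfur and one =N– has a continuous p-orbital overlap around the ring; 2 ring double bonds (4 π electrons) plus a heteroatom lone pair (2) give 6 π electrons. That satisfies 4n+2 with n=1, so it is aromatic (thiazole).
The fused 6/5-membered bicyclic (with one N–H) is a single π system with 9 sp² atoms and 10 π electrons from ring double bonds plus a heteroatom lone pair. 10 = 4(2)+2, so the system is aromatic and both rings count as aromatic (indole).
6 of the 7 rings are aromatic. Total: 6.

6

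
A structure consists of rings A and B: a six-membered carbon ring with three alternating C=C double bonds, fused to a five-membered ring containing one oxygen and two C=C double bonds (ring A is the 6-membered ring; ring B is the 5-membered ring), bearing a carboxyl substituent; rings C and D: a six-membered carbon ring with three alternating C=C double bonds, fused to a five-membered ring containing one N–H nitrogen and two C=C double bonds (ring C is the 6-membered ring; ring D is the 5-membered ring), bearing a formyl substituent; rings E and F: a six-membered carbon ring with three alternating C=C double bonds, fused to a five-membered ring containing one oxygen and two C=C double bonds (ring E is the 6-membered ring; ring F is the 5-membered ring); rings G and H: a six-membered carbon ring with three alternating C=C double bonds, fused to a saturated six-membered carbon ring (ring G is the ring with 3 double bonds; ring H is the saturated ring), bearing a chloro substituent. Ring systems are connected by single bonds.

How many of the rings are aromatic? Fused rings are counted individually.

7

Rings A and B form a fused bicyclic system (with one oxygen) with 9 sp² atoms and 10 π electrons from ring double bonds plus a heteroatom lone pair. 10 = 4(2)+2, so the system is aromatic and both rings count as aromatic (benzofuran).
Rings C and D form a fused bicyclic system (with one N–H) with 9 sp² atoms and 10 π electrons from ring double bonds plus a heteroatom lone pair. 10 = 4(2)+2, so the system is aromatic and both rings count as aromatic (indole).
Rings E and F form a fused bicyclic system (with one oxygen) with 9 sp² atoms and 10 π electrons from ring double bonds plus a heteroatom lone pair. 10 = 4(2)+2, so the system is aromatic and both rings count as aromatic (benzofuran).
Ring G is fully conjugated (every ring atom contributes a p orbital); 3 ring double bonds give 6 π electrons. Since 6 = 4n+2 (n=1), ring G is aromatic (benzene ring).
Ring H has four sp³ carbons, so it is not fully conjugated — not aromatic (cyclohexane ring).
Aromatic: A, B, C, D, E, F, G. Total: 7.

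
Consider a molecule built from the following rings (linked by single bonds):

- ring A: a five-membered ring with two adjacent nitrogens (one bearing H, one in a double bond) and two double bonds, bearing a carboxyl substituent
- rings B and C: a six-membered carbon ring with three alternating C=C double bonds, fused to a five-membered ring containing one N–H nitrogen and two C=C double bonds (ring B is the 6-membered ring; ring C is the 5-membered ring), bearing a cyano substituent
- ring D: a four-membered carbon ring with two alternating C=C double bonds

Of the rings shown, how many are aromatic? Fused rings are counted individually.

3

Ring A has a continuous p-orbital overlap around the ring; 2 ring double bonds (4 π electrons) plus a heteroatom lone pair (2) give 6 π electrons. That satisfies 4n+2 with n=1, so ring A is aromatic (pyrazole).
Rings B and C form a fused bicyclic system (with one N–H) with 9 sp² atoms and 10 π electrons from ring double bonds plus a heteroatom lone pair. 10 = 4(2)+2, so the system is aromatic and both rings count as aromatic (indole).
Ring D has only sp² ring atoms; a planar conformation would have a fully conjugated π system of 4 electrons. But 4 = 4(1), which is 4n not 4n+2, so ring D is not aromatic (cyclobutadiene) — cyclobutadiene is antiaromatic and distorts to a rectangle.
Aromatic: A, B, C. Total: 3.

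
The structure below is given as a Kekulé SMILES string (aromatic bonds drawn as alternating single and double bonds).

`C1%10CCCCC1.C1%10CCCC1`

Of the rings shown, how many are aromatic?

0

The SMILES encodes a six-membered saturated carbon ring; a five-membered saturated carbon ring.
The 6-membered ring has only sp³ atoms, so it is not fully conjugated — not aromatic (cyclohexane).
The 5-membered ring has only sp³ atoms, so it is not fully conjugated — not aromatic (cyclopentane).
None of the rings are aromatic. Total: 0.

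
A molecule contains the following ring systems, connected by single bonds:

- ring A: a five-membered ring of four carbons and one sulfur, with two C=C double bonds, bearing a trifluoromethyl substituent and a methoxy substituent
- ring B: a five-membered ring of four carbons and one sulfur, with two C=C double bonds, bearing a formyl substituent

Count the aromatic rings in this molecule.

Ring A is planar and fully conjugated; 2 ring double bonds (4 π electrons) plus a heteroatom lone pair (2) give 6 π electrons. 6 = 4(1)+2, so ring A is aromatic (thiophene).
Ring B has a continuous p-orbital overlap around the ring; 2 ring double bonds (4 π electrons) plus a heteroatom lone pair (2) give 6 π electrons. 6 = 4(1)+2, so ring B is aromatic (thiophene).
Aromatic: A, B. Total: 2.

2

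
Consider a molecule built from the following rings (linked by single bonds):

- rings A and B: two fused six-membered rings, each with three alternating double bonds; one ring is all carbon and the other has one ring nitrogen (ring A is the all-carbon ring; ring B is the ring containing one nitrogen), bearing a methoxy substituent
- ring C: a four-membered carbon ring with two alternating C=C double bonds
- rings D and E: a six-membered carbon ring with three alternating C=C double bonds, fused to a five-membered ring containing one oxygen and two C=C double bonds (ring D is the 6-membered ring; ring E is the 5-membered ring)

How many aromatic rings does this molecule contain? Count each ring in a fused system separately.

4

Rings A and B form a fused bicyclic system (with one nitrogen) with 10 sp² atoms and 10 π electrons from ring double bonds. 10 = 4(2)+2, so the system is aromatic and both rings count as aromatic (quinoline).
Ring C has only sp² ring atoms; a planar conformation would have a fully conjugated π system of 4 electrons. But 4 = 4(1), which is 4n not 4n+2, so ring C is not aromatic (cyclobutadiene) — cyclobutadiene is antiaromatic and distorts to a rectangle.
Rings D and E form a fused bicyclic system (with one oxygen) with 9 sp² atoms and 10 π electrons from ring double bonds plus a heteroatom lone pair. 10 = 4(2)+2, so the system is aromatic and both rings count as aromatic (benzofuran).
Aromatic: A, B, D, E. Total: 4.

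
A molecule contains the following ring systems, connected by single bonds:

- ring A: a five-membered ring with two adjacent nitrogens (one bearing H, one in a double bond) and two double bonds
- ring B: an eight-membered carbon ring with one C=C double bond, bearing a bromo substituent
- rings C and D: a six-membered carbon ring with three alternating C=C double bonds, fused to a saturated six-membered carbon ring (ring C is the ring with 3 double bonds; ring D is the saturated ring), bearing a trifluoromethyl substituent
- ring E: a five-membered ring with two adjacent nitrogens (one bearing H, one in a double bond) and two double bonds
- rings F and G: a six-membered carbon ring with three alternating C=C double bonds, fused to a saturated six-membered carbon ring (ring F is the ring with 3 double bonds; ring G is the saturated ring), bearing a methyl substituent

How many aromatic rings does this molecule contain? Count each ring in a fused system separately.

4

Ring A is fully conjugated (every ring atom contributes a p orbital); 2 ring double bonds (4 π electrons) plus a heteroatom lone pair (2) give 6 π electrons. Since 6 = 4n+2 (n=1), ring A is aromatic (pyrazole).
Ring B has six sp³ carbons, so it is not fully conjugated — not aromatic (cyclooctene).
Ring C has a continuous p-orbital overlap around the ring; 3 ring double bonds give 6 π electrons. 6 = 4(1)+2, so ring C is aromatic (benzene ring).
Ring D has four sp³ carbons, so it is not fully conjugated — not aromatic (cyclohexane ring).
Ring E has a continuous p-orbital overlap around the ring; 2 ring double bonds (4 π electrons) plus a heteroatom lone pair (2) give 6 π electrons. 6 = 4(1)+2, so ring E is aromatic (pyrazole).
Ring F is fully conjugated (every ring atom contributes a p orbital); 3 ring double bonds give 6 π electrons. That satisfies 4n+2 with n=1, so ring F is aromatic (benzene ring).
Ring G has four sp³ carbons, so it is not fully conjugated — not aromatic (cyclohexane ring).
Aromatic: A, C, E, F. Total: 4.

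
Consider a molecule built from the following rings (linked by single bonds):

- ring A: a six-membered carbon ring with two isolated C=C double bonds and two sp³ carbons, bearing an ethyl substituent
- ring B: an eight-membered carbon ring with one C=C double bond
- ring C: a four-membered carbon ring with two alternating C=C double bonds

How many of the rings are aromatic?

Ring A has two sp³ carbons, so it is not fully conjugated — not aromatic (1,4-cyclohexadiene).
Ring B has six sp³ carbons, so it is not fully conjugated — not aromatic (cyclooctene).
Ring C has only sp² ring atoms; a planar conformation would have a fully conjugated π system of 4 electrons. But 4 = 4(1), which is 4n not 4n+2, so ring C is not aromatic (cyclobutadiene) — cyclobutadiene is antiaromatic and distorts to a rectangle.
No ring is aromatic. Total: 0.

0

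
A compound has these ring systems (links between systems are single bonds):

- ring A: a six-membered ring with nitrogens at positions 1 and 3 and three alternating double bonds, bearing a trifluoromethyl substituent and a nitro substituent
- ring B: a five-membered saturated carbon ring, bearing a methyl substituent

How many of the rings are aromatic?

Ring A has a continuous p-orbital overlap around the ring; 3 ring double bonds give 6 π electrons. That satisfies 4n+2 with n=1, so ring A is aromatic (pyrimidine).
Ring B has only sp³ atoms, so it is not fully conjugated — not aromatic (cyclopentane).
Aromatic: A. Total: 1.

1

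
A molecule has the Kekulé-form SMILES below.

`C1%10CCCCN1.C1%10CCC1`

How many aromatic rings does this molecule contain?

0

The SMILES encodes a six-membered saturated ring of five carbons and one N–H nitrogen; a four-membered saturated carbon ring.
The 6-membered ring with one N–H has only sp³ atoms, so it is not fully conjugated — not aromatic (piperidine).
The 4-membered ring has only sp³ atoms, so it is not fully conjugated — not aromatic (cyclobutane).
None of the rings are aromatic. Total: 0.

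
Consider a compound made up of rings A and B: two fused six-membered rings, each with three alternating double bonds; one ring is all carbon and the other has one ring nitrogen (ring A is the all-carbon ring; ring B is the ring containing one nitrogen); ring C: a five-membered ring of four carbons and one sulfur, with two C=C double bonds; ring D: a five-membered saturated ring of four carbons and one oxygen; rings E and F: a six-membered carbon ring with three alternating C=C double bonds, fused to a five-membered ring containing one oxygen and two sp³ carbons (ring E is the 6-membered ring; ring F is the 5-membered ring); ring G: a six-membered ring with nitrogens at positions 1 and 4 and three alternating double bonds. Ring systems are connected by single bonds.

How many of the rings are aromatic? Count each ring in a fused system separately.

Rings A and B form a fused bicyclic system (with one nitrogen) with 10 sp² atoms and 10 π electrons from ring double bonds. 10 = 4(2)+2, so the system is aromatic and both rings count as aromatic (quinoline).
Ring C has a continuous p-orbital overlap around the ring; 2 ring double bonds (4 π electrons) plus a heteroatom lone pair (2) give 6 π electrons. That satisfies 4n+2 with n=1, so ring C is aromatic (thiophene).
Ring D has only sp³ atoms, so it is not fully conjugated — not aromatic (tetrahydrofuran).
Ring E is fully conjugated (every ring atom contributes a p orbital); 3 ring double bonds give 6 π electrons. 6 = 4(1)+2, so ring E is aromatic (benzene ring).
Ring F has two sp³ carbons, so it is not fully conjugated — not aromatic (oxolane ring).
Ring G is planar and fully conjugated; 3 ring double bonds give 6 π electrons. Since 6 = 4n+2 (n=1), ring G is aromatic (pyrazine).
Aromatic: A, B, C, E, G. Total: 5.

5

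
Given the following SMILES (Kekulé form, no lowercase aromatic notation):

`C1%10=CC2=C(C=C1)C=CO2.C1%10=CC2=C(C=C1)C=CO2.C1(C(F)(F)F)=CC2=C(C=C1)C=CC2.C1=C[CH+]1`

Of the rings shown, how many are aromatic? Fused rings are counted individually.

The SMILES encodes a six-membered carbon ring with three alternating C=C double bonds, fused to a five-membered ring containing one oxygen and two C=C double bonds; a six-membered carbon ring with three alternating C=C double bonds, fused to a five-membered ring containing one oxygen and two C=C double bonds; a six-membered carbon ring with three alternating C=C double bonds, fused to a five-membered carbon ring containing one C=C double bond and one sp³ carbon; a three-membered all-carbon ring bearing a positive charge on one carbon, with one C=C double bond.
The fused 6/5-membered bicyclic (with one oxygen) is a single π system with 9 sp² atoms and 10 π electrons from ring double bonds plus a heteroatom lone pair. 10 = 4(2)+2, so the system is aromatic and both rings count as aromatic (benzofuran).
The fused 6/5-membered bicyclic (with one oxygen) is a single π system with 9 sp² atoms and 10 π electrons from ring double bonds plus a heteroatom lone pair. 10 = 4(2)+2, so the system is aromatic and both rings count as aromatic (benzofuran).
The 6-membered ring is planar and fully conjugated; 3 ring double bonds give 6 π electrons. 6 = 4(1)+2, so it is aromatic (benzene ring).
The 5-membered ring has one sp³ carbon, so it is not fully conjugated — not aromatic (cyclopentene ring).
The 3-membered ring has a continuous p-orbital overlap around the ring; 1 ring double bond (2 π electrons) plus the carbocation's empty p orbital (0, but keeps the ring conjugated) give 2 π electrons. That satisfies 4n+2 with n=0, so it is aromatic (cyclopropenyl cation).
6 of the 7 rings are aromatic. Total: 6.

6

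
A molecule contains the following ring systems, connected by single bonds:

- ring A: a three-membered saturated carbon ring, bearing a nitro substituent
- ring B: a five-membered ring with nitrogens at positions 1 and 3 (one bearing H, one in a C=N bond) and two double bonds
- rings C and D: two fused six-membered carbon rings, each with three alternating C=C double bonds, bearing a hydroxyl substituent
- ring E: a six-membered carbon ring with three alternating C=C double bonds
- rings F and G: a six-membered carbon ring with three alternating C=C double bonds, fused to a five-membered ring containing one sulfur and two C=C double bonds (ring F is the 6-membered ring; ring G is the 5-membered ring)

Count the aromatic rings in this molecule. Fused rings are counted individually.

Ring A has only sp³ atoms, so it is not fully conjugated — not aromatic (cyclopropane).
Ring B is fully conjugated (every ring atom contributes a p orbital); 2 ring double bonds (4 π electrons) plus a heteroatom lone pair (2) give 6 π electrons. That satisfies 4n+2 with n=1, so ring B is aromatic (imidazole).
Rings C and D form a fused bicyclic system with 10 sp² atoms and 10 π electrons from ring double bonds. 10 = 4(2)+2, so the system is aromatic and both rings count as aromatic (naphthalene).
Ring E has a continuous p-orbital overlap around the ring; 3 ring double bonds give 6 π electrons. 6 = 4(1)+2, so ring E is aromatic (benzene).
Rings F and G form a fused bicyclic system (with one sulfur) with 9 sp² atoms and 10 π electrons from ring double bonds plus a heteroatom lone pair. 10 = 4(2)+2, so the system is aromatic and both rings count as aromatic (benzothiophene).
Aromatic: B, C, D, E, F, G. Total: 6.

6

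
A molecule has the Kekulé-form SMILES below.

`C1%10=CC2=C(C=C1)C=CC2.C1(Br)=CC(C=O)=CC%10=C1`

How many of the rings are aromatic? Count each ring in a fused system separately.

The SMILES encodes a six-membered carbon ring with three alternating C=C double bonds, fused to a five-membered carbon ring containing one C=C double bond and one sp³ carbon; a six-membered carbon ring with three alternating C=C double bonds.
The 6-membered ring is planar and fully conjugated; 3 ring double bonds give 6 π electrons. 6 = 4(1)+2, so it is aromatic (benzene ring).
The 5-membered ring has one sp³ carbon, so it is not fully conjugated — not aromatic (cyclopentene ring).
The second 6-membered ring has a continuous p-orbital overlap around the ring; 3 ring double bonds give 6 π electrons. That satisfies 4n+2 with n=1, so it is aromatic (benzene).
2 of the 3 rings are aromatic. Total: 2.

2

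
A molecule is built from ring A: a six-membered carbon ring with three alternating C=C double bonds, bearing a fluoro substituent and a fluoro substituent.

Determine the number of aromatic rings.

1

Ring A has a continuous p-orbital overlap around the ring; 3 ring double bonds give 6 π electrons. 6 = 4(1)+2, so ring A is aromatic (benzene).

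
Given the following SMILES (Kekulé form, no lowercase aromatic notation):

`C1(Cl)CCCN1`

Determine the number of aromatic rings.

0

The SMILES encodes a five-membered saturated ring of four carbons and one N–H nitrogen.
The 5-membered ring with one N–H has only sp³ atoms, so it is not fully conjugated — not aromatic (pyrrolidine).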